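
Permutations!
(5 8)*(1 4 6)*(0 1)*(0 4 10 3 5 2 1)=(1 10 3 5 8 2)(4 6)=[0, 10, 1, 5, 6, 8, 4, 7, 2, 9, 3]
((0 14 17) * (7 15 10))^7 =((0 14 17)(7 15 10))^7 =(0 14 17)(7 15 10)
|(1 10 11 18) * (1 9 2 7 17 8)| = |(1 10 11 18 9 2 7 17 8)| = 9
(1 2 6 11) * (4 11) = [0, 2, 6, 3, 11, 5, 4, 7, 8, 9, 10, 1] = (1 2 6 4 11)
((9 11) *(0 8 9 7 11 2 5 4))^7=((0 8 9 2 5 4)(7 11))^7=(0 8 9 2 5 4)(7 11)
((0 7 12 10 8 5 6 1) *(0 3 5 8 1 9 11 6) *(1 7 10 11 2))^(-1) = (0 5 3 1 2 9 6 11 12 7 10)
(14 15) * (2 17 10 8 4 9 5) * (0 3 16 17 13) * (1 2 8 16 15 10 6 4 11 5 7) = (0 3 15 14 10 16 17 6 4 9 7 1 2 13)(5 8 11) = [3, 2, 13, 15, 9, 8, 4, 1, 11, 7, 16, 5, 12, 0, 10, 14, 17, 6]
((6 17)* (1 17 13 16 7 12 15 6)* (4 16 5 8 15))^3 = ((1 17)(4 16 7 12)(5 8 15 6 13))^3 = (1 17)(4 12 7 16)(5 6 8 13 15)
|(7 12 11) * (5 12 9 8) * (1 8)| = 7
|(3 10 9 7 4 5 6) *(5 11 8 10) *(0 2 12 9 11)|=6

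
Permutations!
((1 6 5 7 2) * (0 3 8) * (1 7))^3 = (8)(2 7) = ((0 3 8)(1 6 5)(2 7))^3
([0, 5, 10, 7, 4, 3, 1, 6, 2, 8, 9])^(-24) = (10)(1 5 3 7 6)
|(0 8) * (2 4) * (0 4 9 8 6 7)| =12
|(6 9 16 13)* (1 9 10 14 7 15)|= 9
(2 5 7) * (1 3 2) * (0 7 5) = (0 7 1 3 2) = [7, 3, 0, 2, 4, 5, 6, 1]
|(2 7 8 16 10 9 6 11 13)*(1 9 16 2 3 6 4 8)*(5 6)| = 30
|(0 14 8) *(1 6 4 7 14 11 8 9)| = 6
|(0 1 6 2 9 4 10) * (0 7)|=|(0 1 6 2 9 4 10 7)|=8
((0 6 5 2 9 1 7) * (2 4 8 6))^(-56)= ((0 2 9 1 7)(4 8 6 5))^(-56)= (0 7 1 9 2)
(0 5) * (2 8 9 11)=(0 5)(2 8 9 11)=[5, 1, 8, 3, 4, 0, 6, 7, 9, 11, 10, 2]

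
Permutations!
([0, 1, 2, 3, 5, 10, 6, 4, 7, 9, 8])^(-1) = (4 7 8 10 5)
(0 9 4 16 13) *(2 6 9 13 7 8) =[13, 1, 6, 3, 16, 5, 9, 8, 2, 4, 10, 11, 12, 0, 14, 15, 7] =(0 13)(2 6 9 4 16 7 8)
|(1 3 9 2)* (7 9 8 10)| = 7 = |(1 3 8 10 7 9 2)|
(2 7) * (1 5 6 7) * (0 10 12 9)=(0 10 12 9)(1 5 6 7 2)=[10, 5, 1, 3, 4, 6, 7, 2, 8, 0, 12, 11, 9]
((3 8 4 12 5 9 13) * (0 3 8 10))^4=((0 3 10)(4 12 5 9 13 8))^4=(0 3 10)(4 13 5)(8 9 12)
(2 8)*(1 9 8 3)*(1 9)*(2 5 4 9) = (2 3)(4 9 8 5) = [0, 1, 3, 2, 9, 4, 6, 7, 5, 8]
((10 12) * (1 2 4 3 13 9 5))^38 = (1 3 5 4 9 2 13) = ((1 2 4 3 13 9 5)(10 12))^38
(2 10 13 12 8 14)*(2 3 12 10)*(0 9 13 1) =[9, 0, 2, 12, 4, 5, 6, 7, 14, 13, 1, 11, 8, 10, 3] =(0 9 13 10 1)(3 12 8 14)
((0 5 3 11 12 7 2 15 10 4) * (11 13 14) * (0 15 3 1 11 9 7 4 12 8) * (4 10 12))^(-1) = (0 8 11 1 5)(2 7 9 14 13 3)(4 10 12 15)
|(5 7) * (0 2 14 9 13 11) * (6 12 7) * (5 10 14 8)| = |(0 2 8 5 6 12 7 10 14 9 13 11)| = 12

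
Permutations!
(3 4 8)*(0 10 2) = (0 10 2)(3 4 8) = [10, 1, 0, 4, 8, 5, 6, 7, 3, 9, 2]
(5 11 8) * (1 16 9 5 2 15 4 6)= (1 16 9 5 11 8 2 15 4 6)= [0, 16, 15, 3, 6, 11, 1, 7, 2, 5, 10, 8, 12, 13, 14, 4, 9]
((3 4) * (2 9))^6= (9)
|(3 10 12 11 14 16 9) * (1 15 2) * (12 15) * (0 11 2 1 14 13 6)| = 36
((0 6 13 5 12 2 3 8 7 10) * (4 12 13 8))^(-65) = ((0 6 8 7 10)(2 3 4 12)(5 13))^(-65) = (2 12 4 3)(5 13)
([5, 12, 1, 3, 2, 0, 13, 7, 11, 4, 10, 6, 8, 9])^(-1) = [5, 2, 4, 3, 9, 0, 11, 7, 12, 13, 10, 8, 1, 6]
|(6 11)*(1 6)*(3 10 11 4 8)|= 7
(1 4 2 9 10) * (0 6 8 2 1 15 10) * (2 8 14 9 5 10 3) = (0 6 14 9)(1 4)(2 5 10 15 3) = [6, 4, 5, 2, 1, 10, 14, 7, 8, 0, 15, 11, 12, 13, 9, 3]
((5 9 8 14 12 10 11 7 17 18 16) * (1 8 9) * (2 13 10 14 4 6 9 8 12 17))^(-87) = (1 18 12 16 14 5 17)(2 11 13 7 10)(4 6 9 8)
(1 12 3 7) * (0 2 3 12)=(12)(0 2 3 7 1)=[2, 0, 3, 7, 4, 5, 6, 1, 8, 9, 10, 11, 12]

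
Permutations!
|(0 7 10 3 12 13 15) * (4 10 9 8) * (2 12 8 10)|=11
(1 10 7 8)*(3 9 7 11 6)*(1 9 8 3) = (1 10 11 6)(3 8 9 7) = [0, 10, 2, 8, 4, 5, 1, 3, 9, 7, 11, 6]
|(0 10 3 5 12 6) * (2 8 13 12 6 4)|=|(0 10 3 5 6)(2 8 13 12 4)|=5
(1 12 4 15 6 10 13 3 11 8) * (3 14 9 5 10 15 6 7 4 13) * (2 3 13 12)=[0, 2, 3, 11, 6, 10, 15, 4, 1, 5, 13, 8, 12, 14, 9, 7]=(1 2 3 11 8)(4 6 15 7)(5 10 13 14 9)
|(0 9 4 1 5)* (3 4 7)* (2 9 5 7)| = 4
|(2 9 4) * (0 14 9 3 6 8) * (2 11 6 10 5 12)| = 35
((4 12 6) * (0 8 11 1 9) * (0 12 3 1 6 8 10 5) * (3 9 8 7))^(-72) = (12)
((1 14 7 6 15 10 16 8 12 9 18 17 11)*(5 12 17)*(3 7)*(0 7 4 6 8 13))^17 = (0 17 14 6 16 7 11 3 15 13 8 1 4 10)(5 12 9 18)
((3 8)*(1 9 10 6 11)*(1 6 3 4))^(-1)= (1 4 8 3 10 9)(6 11)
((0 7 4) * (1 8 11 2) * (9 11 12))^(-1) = (0 4 7)(1 2 11 9 12 8)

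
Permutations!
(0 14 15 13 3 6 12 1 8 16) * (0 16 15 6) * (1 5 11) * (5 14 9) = (16)(0 9 5 11 1 8 15 13 3)(6 12 14) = [9, 8, 2, 0, 4, 11, 12, 7, 15, 5, 10, 1, 14, 3, 6, 13, 16]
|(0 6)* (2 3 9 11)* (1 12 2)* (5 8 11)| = 8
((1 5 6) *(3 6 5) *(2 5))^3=(6)(2 5)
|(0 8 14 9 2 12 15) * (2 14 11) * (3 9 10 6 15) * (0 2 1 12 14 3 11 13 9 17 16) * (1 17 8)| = 60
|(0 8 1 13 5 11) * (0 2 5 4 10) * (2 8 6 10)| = 21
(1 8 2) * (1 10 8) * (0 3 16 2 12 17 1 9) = (0 3 16 2 10 8 12 17 1 9) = [3, 9, 10, 16, 4, 5, 6, 7, 12, 0, 8, 11, 17, 13, 14, 15, 2, 1]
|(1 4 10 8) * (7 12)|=|(1 4 10 8)(7 12)|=4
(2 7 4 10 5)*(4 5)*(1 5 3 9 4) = (1 5 2 7 3 9 4 10) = [0, 5, 7, 9, 10, 2, 6, 3, 8, 4, 1]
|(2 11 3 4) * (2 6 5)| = |(2 11 3 4 6 5)| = 6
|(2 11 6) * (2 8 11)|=3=|(6 8 11)|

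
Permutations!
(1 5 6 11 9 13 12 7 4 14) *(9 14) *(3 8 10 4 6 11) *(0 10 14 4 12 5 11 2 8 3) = [10, 11, 8, 3, 9, 2, 0, 6, 14, 13, 12, 4, 7, 5, 1] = (0 10 12 7 6)(1 11 4 9 13 5 2 8 14)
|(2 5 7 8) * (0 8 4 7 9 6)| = |(0 8 2 5 9 6)(4 7)| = 6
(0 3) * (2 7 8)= (0 3)(2 7 8)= [3, 1, 7, 0, 4, 5, 6, 8, 2]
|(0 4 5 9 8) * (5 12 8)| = 4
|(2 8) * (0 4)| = 2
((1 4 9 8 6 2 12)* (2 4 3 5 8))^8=(1 12 2 9 4 6 8 5 3)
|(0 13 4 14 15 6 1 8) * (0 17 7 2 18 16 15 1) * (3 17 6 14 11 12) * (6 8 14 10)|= |(0 13 4 11 12 3 17 7 2 18 16 15 10 6)(1 14)|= 14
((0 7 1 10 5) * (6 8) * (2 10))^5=(0 5 10 2 1 7)(6 8)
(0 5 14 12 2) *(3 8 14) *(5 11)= [11, 1, 0, 8, 4, 3, 6, 7, 14, 9, 10, 5, 2, 13, 12]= (0 11 5 3 8 14 12 2)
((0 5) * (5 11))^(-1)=((0 11 5))^(-1)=(0 5 11)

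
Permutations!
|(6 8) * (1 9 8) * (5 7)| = |(1 9 8 6)(5 7)| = 4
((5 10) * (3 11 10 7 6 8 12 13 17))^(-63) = ((3 11 10 5 7 6 8 12 13 17))^(-63) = (3 12 7 11 13 6 10 17 8 5)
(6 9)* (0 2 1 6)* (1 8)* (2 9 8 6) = (0 9)(1 2 6 8) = [9, 2, 6, 3, 4, 5, 8, 7, 1, 0]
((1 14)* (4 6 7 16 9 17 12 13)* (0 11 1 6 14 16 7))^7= (0 13 16 6 12 1 14 17 11 4 9)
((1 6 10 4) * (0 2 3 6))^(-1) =(0 1 4 10 6 3 2)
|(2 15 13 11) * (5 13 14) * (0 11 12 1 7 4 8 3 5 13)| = |(0 11 2 15 14 13 12 1 7 4 8 3 5)| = 13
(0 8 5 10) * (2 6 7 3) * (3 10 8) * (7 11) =[3, 1, 6, 2, 4, 8, 11, 10, 5, 9, 0, 7] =(0 3 2 6 11 7 10)(5 8)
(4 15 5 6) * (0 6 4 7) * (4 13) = (0 6 7)(4 15 5 13) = [6, 1, 2, 3, 15, 13, 7, 0, 8, 9, 10, 11, 12, 4, 14, 5]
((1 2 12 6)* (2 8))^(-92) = ((1 8 2 12 6))^(-92) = (1 12 8 6 2)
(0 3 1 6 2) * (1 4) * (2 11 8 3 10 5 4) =[10, 6, 0, 2, 1, 4, 11, 7, 3, 9, 5, 8] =(0 10 5 4 1 6 11 8 3 2)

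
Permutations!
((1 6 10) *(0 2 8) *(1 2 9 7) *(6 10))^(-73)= ((0 9 7 1 10 2 8))^(-73)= (0 10 9 2 7 8 1)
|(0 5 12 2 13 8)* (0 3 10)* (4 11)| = 8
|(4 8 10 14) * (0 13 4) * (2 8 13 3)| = |(0 3 2 8 10 14)(4 13)| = 6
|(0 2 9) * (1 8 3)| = 3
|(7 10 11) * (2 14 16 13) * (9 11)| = |(2 14 16 13)(7 10 9 11)| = 4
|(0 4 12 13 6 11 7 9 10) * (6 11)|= 8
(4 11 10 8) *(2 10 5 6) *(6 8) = [0, 1, 10, 3, 11, 8, 2, 7, 4, 9, 6, 5] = (2 10 6)(4 11 5 8)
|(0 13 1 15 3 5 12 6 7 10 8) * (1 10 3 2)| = 60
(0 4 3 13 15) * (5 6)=(0 4 3 13 15)(5 6)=[4, 1, 2, 13, 3, 6, 5, 7, 8, 9, 10, 11, 12, 15, 14, 0]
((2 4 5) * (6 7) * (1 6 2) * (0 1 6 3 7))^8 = ((0 1 3 7 2 4 5 6))^8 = (7)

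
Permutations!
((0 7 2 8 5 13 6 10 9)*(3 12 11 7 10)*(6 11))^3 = ((0 10 9)(2 8 5 13 11 7)(3 12 6))^3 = (2 13)(5 7)(8 11)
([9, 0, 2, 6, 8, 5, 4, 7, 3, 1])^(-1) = (0 1 9)(3 8 4 6)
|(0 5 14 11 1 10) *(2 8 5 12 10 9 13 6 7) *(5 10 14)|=|(0 12 14 11 1 9 13 6 7 2 8 10)|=12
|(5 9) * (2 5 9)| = 2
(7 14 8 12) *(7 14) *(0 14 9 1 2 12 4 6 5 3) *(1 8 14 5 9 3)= (14)(0 5 1 2 12 3)(4 6 9 8)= [5, 2, 12, 0, 6, 1, 9, 7, 4, 8, 10, 11, 3, 13, 14]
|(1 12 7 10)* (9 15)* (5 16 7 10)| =|(1 12 10)(5 16 7)(9 15)| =6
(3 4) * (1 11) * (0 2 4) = (0 2 4 3)(1 11) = [2, 11, 4, 0, 3, 5, 6, 7, 8, 9, 10, 1]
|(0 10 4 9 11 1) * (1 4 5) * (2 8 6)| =|(0 10 5 1)(2 8 6)(4 9 11)| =12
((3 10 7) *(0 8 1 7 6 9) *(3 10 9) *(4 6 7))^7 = ((0 8 1 4 6 3 9)(7 10))^7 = (7 10)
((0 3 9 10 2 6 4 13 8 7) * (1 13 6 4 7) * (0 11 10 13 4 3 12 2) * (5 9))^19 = (0 9 6 12 13 7 2 8 11 3 1 10 5 4)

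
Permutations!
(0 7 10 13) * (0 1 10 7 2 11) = (0 2 11)(1 10 13) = [2, 10, 11, 3, 4, 5, 6, 7, 8, 9, 13, 0, 12, 1]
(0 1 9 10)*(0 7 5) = (0 1 9 10 7 5) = [1, 9, 2, 3, 4, 0, 6, 5, 8, 10, 7]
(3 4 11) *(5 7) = (3 4 11)(5 7) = [0, 1, 2, 4, 11, 7, 6, 5, 8, 9, 10, 3]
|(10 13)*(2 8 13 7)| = 5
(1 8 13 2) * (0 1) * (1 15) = (0 15 1 8 13 2) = [15, 8, 0, 3, 4, 5, 6, 7, 13, 9, 10, 11, 12, 2, 14, 1]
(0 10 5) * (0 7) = [10, 1, 2, 3, 4, 7, 6, 0, 8, 9, 5] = (0 10 5 7)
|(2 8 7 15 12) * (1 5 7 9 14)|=9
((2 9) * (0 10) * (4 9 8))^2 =(10)(2 4)(8 9) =((0 10)(2 8 4 9))^2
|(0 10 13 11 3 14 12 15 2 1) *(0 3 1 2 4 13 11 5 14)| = 30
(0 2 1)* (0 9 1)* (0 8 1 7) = (0 2 8 1 9 7) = [2, 9, 8, 3, 4, 5, 6, 0, 1, 7]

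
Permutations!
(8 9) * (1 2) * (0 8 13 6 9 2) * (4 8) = (0 4 8 2 1)(6 9 13) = [4, 0, 1, 3, 8, 5, 9, 7, 2, 13, 10, 11, 12, 6]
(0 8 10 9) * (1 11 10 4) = [8, 11, 2, 3, 1, 5, 6, 7, 4, 0, 9, 10] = (0 8 4 1 11 10 9)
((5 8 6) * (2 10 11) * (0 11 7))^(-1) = (0 7 10 2 11)(5 6 8)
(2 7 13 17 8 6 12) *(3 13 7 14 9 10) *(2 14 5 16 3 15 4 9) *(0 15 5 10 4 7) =(0 15 7)(2 10 5 16 3 13 17 8 6 12 14)(4 9) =[15, 1, 10, 13, 9, 16, 12, 0, 6, 4, 5, 11, 14, 17, 2, 7, 3, 8]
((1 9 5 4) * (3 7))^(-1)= ((1 9 5 4)(3 7))^(-1)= (1 4 5 9)(3 7)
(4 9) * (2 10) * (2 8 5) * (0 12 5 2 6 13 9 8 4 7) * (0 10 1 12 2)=(0 2 1 12 5 6 13 9 7 10 4 8)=[2, 12, 1, 3, 8, 6, 13, 10, 0, 7, 4, 11, 5, 9]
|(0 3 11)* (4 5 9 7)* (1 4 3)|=|(0 1 4 5 9 7 3 11)|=8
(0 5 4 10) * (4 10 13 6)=(0 5 10)(4 13 6)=[5, 1, 2, 3, 13, 10, 4, 7, 8, 9, 0, 11, 12, 6]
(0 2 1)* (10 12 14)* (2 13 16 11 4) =(0 13 16 11 4 2 1)(10 12 14) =[13, 0, 1, 3, 2, 5, 6, 7, 8, 9, 12, 4, 14, 16, 10, 15, 11]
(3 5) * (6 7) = (3 5)(6 7) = [0, 1, 2, 5, 4, 3, 7, 6]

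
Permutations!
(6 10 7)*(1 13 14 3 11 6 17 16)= [0, 13, 2, 11, 4, 5, 10, 17, 8, 9, 7, 6, 12, 14, 3, 15, 1, 16]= (1 13 14 3 11 6 10 7 17 16)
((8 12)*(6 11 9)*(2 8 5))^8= (12)(6 9 11)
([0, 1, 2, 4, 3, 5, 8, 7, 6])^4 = [0, 1, 2, 3, 4, 5, 6, 7, 8]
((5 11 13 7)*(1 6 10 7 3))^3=((1 6 10 7 5 11 13 3))^3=(1 7 13 6 5 3 10 11)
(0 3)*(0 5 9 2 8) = (0 3 5 9 2 8) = [3, 1, 8, 5, 4, 9, 6, 7, 0, 2]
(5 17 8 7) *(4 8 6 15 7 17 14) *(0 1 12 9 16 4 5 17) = (0 1 12 9 16 4 8)(5 14)(6 15 7 17) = [1, 12, 2, 3, 8, 14, 15, 17, 0, 16, 10, 11, 9, 13, 5, 7, 4, 6]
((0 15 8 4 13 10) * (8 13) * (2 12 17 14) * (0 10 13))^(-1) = (0 15)(2 14 17 12)(4 8)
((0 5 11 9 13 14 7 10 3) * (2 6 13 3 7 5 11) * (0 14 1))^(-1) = ((0 11 9 3 14 5 2 6 13 1)(7 10))^(-1) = (0 1 13 6 2 5 14 3 9 11)(7 10)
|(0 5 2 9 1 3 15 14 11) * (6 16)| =18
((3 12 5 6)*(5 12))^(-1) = ((12)(3 5 6))^(-1) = (12)(3 6 5)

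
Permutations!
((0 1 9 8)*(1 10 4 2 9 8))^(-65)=(0 1 2 10 8 9 4)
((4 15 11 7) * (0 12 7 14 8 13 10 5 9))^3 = (0 4 14 10)(5 12 15 8)(7 11 13 9)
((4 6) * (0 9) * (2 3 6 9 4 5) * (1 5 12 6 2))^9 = ((0 4 9)(1 5)(2 3)(6 12))^9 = (1 5)(2 3)(6 12)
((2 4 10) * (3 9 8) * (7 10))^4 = ((2 4 7 10)(3 9 8))^4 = (10)(3 9 8)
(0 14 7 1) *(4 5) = [14, 0, 2, 3, 5, 4, 6, 1, 8, 9, 10, 11, 12, 13, 7] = (0 14 7 1)(4 5)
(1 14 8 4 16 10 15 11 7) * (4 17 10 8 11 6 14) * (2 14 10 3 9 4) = (1 2 14 11 7)(3 9 4 16 8 17)(6 10 15) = [0, 2, 14, 9, 16, 5, 10, 1, 17, 4, 15, 7, 12, 13, 11, 6, 8, 3]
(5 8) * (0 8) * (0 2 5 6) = [8, 1, 5, 3, 4, 2, 0, 7, 6] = (0 8 6)(2 5)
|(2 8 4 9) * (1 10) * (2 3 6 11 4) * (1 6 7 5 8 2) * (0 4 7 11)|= 11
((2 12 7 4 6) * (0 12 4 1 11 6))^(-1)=((0 12 7 1 11 6 2 4))^(-1)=(0 4 2 6 11 1 7 12)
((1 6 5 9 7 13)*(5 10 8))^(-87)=((1 6 10 8 5 9 7 13))^(-87)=(1 6 10 8 5 9 7 13)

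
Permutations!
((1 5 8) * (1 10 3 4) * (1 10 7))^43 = ((1 5 8 7)(3 4 10))^43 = (1 7 8 5)(3 4 10)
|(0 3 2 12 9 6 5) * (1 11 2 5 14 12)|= |(0 3 5)(1 11 2)(6 14 12 9)|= 12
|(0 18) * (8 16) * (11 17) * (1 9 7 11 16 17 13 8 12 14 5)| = |(0 18)(1 9 7 11 13 8 17 16 12 14 5)| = 22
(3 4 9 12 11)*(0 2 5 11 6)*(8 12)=(0 2 5 11 3 4 9 8 12 6)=[2, 1, 5, 4, 9, 11, 0, 7, 12, 8, 10, 3, 6]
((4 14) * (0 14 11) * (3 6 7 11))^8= ((0 14 4 3 6 7 11))^8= (0 14 4 3 6 7 11)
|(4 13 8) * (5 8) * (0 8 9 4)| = |(0 8)(4 13 5 9)| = 4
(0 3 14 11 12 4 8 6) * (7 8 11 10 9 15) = (0 3 14 10 9 15 7 8 6)(4 11 12) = [3, 1, 2, 14, 11, 5, 0, 8, 6, 15, 9, 12, 4, 13, 10, 7]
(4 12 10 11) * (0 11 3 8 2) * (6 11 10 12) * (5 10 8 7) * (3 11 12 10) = [8, 1, 0, 7, 6, 3, 12, 5, 2, 9, 11, 4, 10] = (0 8 2)(3 7 5)(4 6 12 10 11)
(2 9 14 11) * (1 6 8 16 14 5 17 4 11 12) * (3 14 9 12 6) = (1 3 14 6 8 16 9 5 17 4 11 2 12) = [0, 3, 12, 14, 11, 17, 8, 7, 16, 5, 10, 2, 1, 13, 6, 15, 9, 4]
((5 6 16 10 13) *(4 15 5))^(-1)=((4 15 5 6 16 10 13))^(-1)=(4 13 10 16 6 5 15)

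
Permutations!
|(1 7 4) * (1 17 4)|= |(1 7)(4 17)|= 2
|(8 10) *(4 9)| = 2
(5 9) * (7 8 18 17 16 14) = (5 9)(7 8 18 17 16 14) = [0, 1, 2, 3, 4, 9, 6, 8, 18, 5, 10, 11, 12, 13, 7, 15, 14, 16, 17]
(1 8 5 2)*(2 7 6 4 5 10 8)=(1 2)(4 5 7 6)(8 10)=[0, 2, 1, 3, 5, 7, 4, 6, 10, 9, 8]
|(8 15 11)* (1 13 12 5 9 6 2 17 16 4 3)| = 33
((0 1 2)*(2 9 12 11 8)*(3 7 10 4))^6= (0 2 8 11 12 9 1)(3 10)(4 7)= ((0 1 9 12 11 8 2)(3 7 10 4))^6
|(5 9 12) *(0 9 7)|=|(0 9 12 5 7)|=5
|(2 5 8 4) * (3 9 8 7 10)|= 8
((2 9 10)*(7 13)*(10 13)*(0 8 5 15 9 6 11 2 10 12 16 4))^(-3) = (0 12 9 8 16 13 5 4 7 15)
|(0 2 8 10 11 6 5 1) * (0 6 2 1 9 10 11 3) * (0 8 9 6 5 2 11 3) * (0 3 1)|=|(11)(1 5 6 2 9 10 3 8)|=8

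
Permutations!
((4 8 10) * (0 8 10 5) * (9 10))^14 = ((0 8 5)(4 9 10))^14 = (0 5 8)(4 10 9)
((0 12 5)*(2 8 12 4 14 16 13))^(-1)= (0 5 12 8 2 13 16 14 4)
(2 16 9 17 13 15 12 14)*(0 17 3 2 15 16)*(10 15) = (0 17 13 16 9 3 2)(10 15 12 14) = [17, 1, 0, 2, 4, 5, 6, 7, 8, 3, 15, 11, 14, 16, 10, 12, 9, 13]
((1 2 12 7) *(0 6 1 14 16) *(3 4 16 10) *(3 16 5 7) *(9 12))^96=(0 12 14 1 4 16 9 7 6 3 10 2 5)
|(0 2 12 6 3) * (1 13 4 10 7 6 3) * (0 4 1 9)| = 18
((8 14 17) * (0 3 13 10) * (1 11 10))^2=(0 13 11)(1 10 3)(8 17 14)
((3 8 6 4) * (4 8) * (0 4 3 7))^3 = (6 8)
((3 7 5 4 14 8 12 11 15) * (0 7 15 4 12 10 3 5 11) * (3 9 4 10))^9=(0 15 14 10)(3 4 11 12)(5 8 9 7)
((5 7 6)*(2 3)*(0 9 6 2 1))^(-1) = (0 1 3 2 7 5 6 9)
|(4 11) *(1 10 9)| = |(1 10 9)(4 11)| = 6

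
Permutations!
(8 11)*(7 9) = (7 9)(8 11) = [0, 1, 2, 3, 4, 5, 6, 9, 11, 7, 10, 8]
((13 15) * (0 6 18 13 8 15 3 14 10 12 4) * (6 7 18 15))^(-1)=(0 4 12 10 14 3 13 18 7)(6 8 15)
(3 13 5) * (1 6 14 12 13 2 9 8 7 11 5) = (1 6 14 12 13)(2 9 8 7 11 5 3) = [0, 6, 9, 2, 4, 3, 14, 11, 7, 8, 10, 5, 13, 1, 12]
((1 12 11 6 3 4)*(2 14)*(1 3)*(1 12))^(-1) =(2 14)(3 4)(6 11 12)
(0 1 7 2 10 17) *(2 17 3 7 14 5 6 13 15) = (0 1 14 5 6 13 15 2 10 3 7 17) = [1, 14, 10, 7, 4, 6, 13, 17, 8, 9, 3, 11, 12, 15, 5, 2, 16, 0]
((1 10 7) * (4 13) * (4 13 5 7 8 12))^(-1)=(13)(1 7 5 4 12 8 10)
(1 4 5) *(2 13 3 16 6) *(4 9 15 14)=[0, 9, 13, 16, 5, 1, 2, 7, 8, 15, 10, 11, 12, 3, 4, 14, 6]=(1 9 15 14 4 5)(2 13 3 16 6)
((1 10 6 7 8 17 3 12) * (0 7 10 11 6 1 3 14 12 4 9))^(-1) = (0 9 4 3 12 14 17 8 7)(1 10 6 11)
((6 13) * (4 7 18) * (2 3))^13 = (2 3)(4 7 18)(6 13)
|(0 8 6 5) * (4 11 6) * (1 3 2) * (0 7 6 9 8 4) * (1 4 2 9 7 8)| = |(0 2 4 11 7 6 5 8)(1 3 9)| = 24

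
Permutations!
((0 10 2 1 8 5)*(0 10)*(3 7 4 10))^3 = ((1 8 5 3 7 4 10 2))^3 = (1 3 10 8 7 2 5 4)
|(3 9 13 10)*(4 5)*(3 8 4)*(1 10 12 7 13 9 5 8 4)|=|(1 10 4 8)(3 5)(7 13 12)|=12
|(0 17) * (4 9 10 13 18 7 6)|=|(0 17)(4 9 10 13 18 7 6)|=14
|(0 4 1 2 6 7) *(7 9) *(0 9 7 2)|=|(0 4 1)(2 6 7 9)|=12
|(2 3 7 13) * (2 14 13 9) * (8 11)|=4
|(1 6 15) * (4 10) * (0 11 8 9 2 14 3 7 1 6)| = |(0 11 8 9 2 14 3 7 1)(4 10)(6 15)| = 18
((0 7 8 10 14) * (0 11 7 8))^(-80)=((0 8 10 14 11 7))^(-80)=(0 11 10)(7 14 8)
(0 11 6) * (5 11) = (0 5 11 6) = [5, 1, 2, 3, 4, 11, 0, 7, 8, 9, 10, 6]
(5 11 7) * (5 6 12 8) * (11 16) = (5 16 11 7 6 12 8) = [0, 1, 2, 3, 4, 16, 12, 6, 5, 9, 10, 7, 8, 13, 14, 15, 11]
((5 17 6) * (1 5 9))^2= (1 17 9 5 6)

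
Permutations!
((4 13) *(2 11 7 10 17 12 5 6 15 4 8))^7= ((2 11 7 10 17 12 5 6 15 4 13 8))^7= (2 6 7 4 17 8 5 11 15 10 13 12)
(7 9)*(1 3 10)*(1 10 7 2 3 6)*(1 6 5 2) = (10)(1 5 2 3 7 9) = [0, 5, 3, 7, 4, 2, 6, 9, 8, 1, 10]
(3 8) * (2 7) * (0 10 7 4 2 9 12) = (0 10 7 9 12)(2 4)(3 8) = [10, 1, 4, 8, 2, 5, 6, 9, 3, 12, 7, 11, 0]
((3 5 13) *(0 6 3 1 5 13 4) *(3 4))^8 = (13)(0 4 6)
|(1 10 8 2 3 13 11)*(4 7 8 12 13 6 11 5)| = 12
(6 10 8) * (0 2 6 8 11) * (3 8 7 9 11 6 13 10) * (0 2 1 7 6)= (0 1 7 9 11 2 13 10)(3 8 6)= [1, 7, 13, 8, 4, 5, 3, 9, 6, 11, 0, 2, 12, 10]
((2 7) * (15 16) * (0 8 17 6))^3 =((0 8 17 6)(2 7)(15 16))^3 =(0 6 17 8)(2 7)(15 16)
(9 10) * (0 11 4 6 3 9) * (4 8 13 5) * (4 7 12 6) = (0 11 8 13 5 7 12 6 3 9 10) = [11, 1, 2, 9, 4, 7, 3, 12, 13, 10, 0, 8, 6, 5]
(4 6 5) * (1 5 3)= [0, 5, 2, 1, 6, 4, 3]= (1 5 4 6 3)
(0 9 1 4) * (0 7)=[9, 4, 2, 3, 7, 5, 6, 0, 8, 1]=(0 9 1 4 7)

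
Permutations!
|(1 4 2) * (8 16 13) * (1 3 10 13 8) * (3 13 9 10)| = |(1 4 2 13)(8 16)(9 10)| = 4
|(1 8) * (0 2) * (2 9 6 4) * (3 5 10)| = 30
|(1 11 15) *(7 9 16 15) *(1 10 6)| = |(1 11 7 9 16 15 10 6)| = 8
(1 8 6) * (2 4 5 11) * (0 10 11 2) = (0 10 11)(1 8 6)(2 4 5) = [10, 8, 4, 3, 5, 2, 1, 7, 6, 9, 11, 0]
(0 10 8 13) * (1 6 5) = [10, 6, 2, 3, 4, 1, 5, 7, 13, 9, 8, 11, 12, 0] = (0 10 8 13)(1 6 5)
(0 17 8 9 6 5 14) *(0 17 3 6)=(0 3 6 5 14 17 8 9)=[3, 1, 2, 6, 4, 14, 5, 7, 9, 0, 10, 11, 12, 13, 17, 15, 16, 8]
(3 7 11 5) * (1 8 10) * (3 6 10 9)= [0, 8, 2, 7, 4, 6, 10, 11, 9, 3, 1, 5]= (1 8 9 3 7 11 5 6 10)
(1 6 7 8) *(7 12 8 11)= [0, 6, 2, 3, 4, 5, 12, 11, 1, 9, 10, 7, 8]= (1 6 12 8)(7 11)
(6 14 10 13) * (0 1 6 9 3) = [1, 6, 2, 0, 4, 5, 14, 7, 8, 3, 13, 11, 12, 9, 10] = (0 1 6 14 10 13 9 3)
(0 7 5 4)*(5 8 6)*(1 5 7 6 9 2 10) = (0 6 7 8 9 2 10 1 5 4) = [6, 5, 10, 3, 0, 4, 7, 8, 9, 2, 1]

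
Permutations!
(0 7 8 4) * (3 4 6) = (0 7 8 6 3 4) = [7, 1, 2, 4, 0, 5, 3, 8, 6]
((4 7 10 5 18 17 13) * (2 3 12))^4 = (2 3 12)(4 18 7 17 10 13 5)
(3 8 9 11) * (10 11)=[0, 1, 2, 8, 4, 5, 6, 7, 9, 10, 11, 3]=(3 8 9 10 11)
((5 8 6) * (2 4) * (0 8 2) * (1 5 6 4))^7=((0 8 4)(1 5 2))^7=(0 8 4)(1 5 2)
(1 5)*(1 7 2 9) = [0, 5, 9, 3, 4, 7, 6, 2, 8, 1] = (1 5 7 2 9)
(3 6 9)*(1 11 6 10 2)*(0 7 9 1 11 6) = (0 7 9 3 10 2 11)(1 6) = [7, 6, 11, 10, 4, 5, 1, 9, 8, 3, 2, 0]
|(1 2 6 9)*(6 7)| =5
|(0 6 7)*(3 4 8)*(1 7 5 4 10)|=|(0 6 5 4 8 3 10 1 7)|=9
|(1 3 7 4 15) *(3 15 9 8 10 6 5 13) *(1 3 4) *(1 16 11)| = 42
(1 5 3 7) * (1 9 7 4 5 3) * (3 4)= (1 4 5)(7 9)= [0, 4, 2, 3, 5, 1, 6, 9, 8, 7]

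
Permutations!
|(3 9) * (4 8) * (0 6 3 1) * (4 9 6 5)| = 6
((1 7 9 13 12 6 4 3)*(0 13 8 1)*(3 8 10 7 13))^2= ((0 3)(1 13 12 6 4 8)(7 9 10))^2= (1 12 4)(6 8 13)(7 10 9)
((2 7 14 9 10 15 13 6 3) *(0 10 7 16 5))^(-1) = (0 5 16 2 3 6 13 15 10)(7 9 14)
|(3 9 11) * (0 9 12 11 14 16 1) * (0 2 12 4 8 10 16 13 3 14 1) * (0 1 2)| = |(0 9 2 12 11 14 13 3 4 8 10 16 1)| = 13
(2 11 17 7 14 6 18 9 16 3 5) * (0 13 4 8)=(0 13 4 8)(2 11 17 7 14 6 18 9 16 3 5)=[13, 1, 11, 5, 8, 2, 18, 14, 0, 16, 10, 17, 12, 4, 6, 15, 3, 7, 9]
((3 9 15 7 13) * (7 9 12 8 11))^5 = (3 13 7 11 8 12)(9 15)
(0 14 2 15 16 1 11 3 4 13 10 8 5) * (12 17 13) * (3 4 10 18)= (0 14 2 15 16 1 11 4 12 17 13 18 3 10 8 5)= [14, 11, 15, 10, 12, 0, 6, 7, 5, 9, 8, 4, 17, 18, 2, 16, 1, 13, 3]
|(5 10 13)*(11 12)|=|(5 10 13)(11 12)|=6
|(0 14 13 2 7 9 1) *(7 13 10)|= 6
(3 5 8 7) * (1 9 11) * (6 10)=(1 9 11)(3 5 8 7)(6 10)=[0, 9, 2, 5, 4, 8, 10, 3, 7, 11, 6, 1]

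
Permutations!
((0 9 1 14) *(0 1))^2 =((0 9)(1 14))^2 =(14)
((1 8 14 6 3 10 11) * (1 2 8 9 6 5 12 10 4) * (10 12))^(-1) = (1 4 3 6 9)(2 11 10 5 14 8)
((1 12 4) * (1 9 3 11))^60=((1 12 4 9 3 11))^60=(12)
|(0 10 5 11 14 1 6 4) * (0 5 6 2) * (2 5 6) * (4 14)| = 6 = |(0 10 2)(1 5 11 4 6 14)|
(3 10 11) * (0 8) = (0 8)(3 10 11) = [8, 1, 2, 10, 4, 5, 6, 7, 0, 9, 11, 3]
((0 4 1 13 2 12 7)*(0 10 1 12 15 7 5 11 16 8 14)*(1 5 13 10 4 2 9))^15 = (16)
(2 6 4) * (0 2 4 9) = (0 2 6 9) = [2, 1, 6, 3, 4, 5, 9, 7, 8, 0]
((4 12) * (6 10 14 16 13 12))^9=(4 10 16 12 6 14 13)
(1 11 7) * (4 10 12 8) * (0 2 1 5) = [2, 11, 1, 3, 10, 0, 6, 5, 4, 9, 12, 7, 8] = (0 2 1 11 7 5)(4 10 12 8)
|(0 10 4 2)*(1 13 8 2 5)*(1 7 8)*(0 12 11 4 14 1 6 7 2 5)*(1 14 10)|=|(14)(0 1 13 6 7 8 5 2 12 11 4)|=11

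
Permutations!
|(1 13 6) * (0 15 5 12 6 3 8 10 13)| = |(0 15 5 12 6 1)(3 8 10 13)| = 12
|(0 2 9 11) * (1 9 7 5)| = |(0 2 7 5 1 9 11)| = 7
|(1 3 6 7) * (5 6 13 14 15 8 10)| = 10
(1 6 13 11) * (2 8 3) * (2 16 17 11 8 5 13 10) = (1 6 10 2 5 13 8 3 16 17 11) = [0, 6, 5, 16, 4, 13, 10, 7, 3, 9, 2, 1, 12, 8, 14, 15, 17, 11]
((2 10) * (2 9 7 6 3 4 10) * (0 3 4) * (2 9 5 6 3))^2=(0 9 3 2 7)(4 5)(6 10)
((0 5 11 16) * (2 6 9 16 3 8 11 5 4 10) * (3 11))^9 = ((0 4 10 2 6 9 16)(3 8))^9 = (0 10 6 16 4 2 9)(3 8)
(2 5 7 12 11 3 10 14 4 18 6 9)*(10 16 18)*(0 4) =(0 4 10 14)(2 5 7 12 11 3 16 18 6 9) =[4, 1, 5, 16, 10, 7, 9, 12, 8, 2, 14, 3, 11, 13, 0, 15, 18, 17, 6]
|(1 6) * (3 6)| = 3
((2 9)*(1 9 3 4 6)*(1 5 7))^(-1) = (1 7 5 6 4 3 2 9) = ((1 9 2 3 4 6 5 7))^(-1)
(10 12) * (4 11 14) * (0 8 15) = [8, 1, 2, 3, 11, 5, 6, 7, 15, 9, 12, 14, 10, 13, 4, 0] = (0 8 15)(4 11 14)(10 12)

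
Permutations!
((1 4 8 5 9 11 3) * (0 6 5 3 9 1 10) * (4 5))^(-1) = (0 10 3 8 4 6)(1 5)(9 11)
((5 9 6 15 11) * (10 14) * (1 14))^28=((1 14 10)(5 9 6 15 11))^28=(1 14 10)(5 15 9 11 6)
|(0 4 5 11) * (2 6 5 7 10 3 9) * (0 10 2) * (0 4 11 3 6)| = 10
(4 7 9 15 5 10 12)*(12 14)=[0, 1, 2, 3, 7, 10, 6, 9, 8, 15, 14, 11, 4, 13, 12, 5]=(4 7 9 15 5 10 14 12)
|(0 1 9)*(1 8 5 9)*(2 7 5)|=|(0 8 2 7 5 9)|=6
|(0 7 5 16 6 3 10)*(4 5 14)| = 9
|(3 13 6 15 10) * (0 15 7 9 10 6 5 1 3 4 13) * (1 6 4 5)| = 30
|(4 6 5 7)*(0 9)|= |(0 9)(4 6 5 7)|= 4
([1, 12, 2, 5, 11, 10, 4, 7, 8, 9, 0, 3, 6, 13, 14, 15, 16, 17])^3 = (17)(0 6 3)(1 4 5)(10 12 11)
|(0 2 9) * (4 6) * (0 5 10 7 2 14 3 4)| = 5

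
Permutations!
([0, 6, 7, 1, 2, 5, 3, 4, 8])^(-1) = (8)(1 3 6)(2 4 7)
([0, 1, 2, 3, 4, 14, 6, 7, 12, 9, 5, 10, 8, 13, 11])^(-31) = (5 14 11 10)(8 12)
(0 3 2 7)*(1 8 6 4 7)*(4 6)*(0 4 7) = (0 3 2 1 8 7 4) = [3, 8, 1, 2, 0, 5, 6, 4, 7]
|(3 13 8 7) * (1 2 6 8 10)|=|(1 2 6 8 7 3 13 10)|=8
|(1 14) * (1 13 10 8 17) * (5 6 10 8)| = |(1 14 13 8 17)(5 6 10)| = 15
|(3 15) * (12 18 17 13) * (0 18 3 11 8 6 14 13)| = 24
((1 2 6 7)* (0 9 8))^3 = ((0 9 8)(1 2 6 7))^3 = (9)(1 7 6 2)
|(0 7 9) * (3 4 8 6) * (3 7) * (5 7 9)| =6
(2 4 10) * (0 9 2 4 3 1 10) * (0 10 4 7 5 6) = (0 9 2 3 1 4 10 7 5 6) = [9, 4, 3, 1, 10, 6, 0, 5, 8, 2, 7]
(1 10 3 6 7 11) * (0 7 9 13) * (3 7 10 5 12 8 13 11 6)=(0 10 7 6 9 11 1 5 12 8 13)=[10, 5, 2, 3, 4, 12, 9, 6, 13, 11, 7, 1, 8, 0]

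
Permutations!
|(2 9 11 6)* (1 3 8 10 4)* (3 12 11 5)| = 11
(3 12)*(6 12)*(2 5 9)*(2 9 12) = (2 5 12 3 6) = [0, 1, 5, 6, 4, 12, 2, 7, 8, 9, 10, 11, 3]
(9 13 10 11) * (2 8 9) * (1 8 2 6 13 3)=(1 8 9 3)(6 13 10 11)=[0, 8, 2, 1, 4, 5, 13, 7, 9, 3, 11, 6, 12, 10]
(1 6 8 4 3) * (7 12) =(1 6 8 4 3)(7 12) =[0, 6, 2, 1, 3, 5, 8, 12, 4, 9, 10, 11, 7]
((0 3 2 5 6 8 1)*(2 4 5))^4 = ((0 3 4 5 6 8 1))^4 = (0 6 3 8 4 1 5)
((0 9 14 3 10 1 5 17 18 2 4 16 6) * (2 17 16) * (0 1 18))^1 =((0 9 14 3 10 18 17)(1 5 16 6)(2 4))^1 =(0 9 14 3 10 18 17)(1 5 16 6)(2 4)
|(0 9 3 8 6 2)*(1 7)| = 6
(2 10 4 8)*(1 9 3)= (1 9 3)(2 10 4 8)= [0, 9, 10, 1, 8, 5, 6, 7, 2, 3, 4]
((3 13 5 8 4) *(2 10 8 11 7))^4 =((2 10 8 4 3 13 5 11 7))^4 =(2 3 7 4 11 8 5 10 13)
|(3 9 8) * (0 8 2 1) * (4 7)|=|(0 8 3 9 2 1)(4 7)|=6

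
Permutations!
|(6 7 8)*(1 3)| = |(1 3)(6 7 8)| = 6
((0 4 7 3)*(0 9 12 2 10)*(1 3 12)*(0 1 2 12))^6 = (12)(1 3 9 2 10)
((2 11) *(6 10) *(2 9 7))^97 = (2 11 9 7)(6 10) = ((2 11 9 7)(6 10))^97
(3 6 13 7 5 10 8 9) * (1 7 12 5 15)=(1 7 15)(3 6 13 12 5 10 8 9)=[0, 7, 2, 6, 4, 10, 13, 15, 9, 3, 8, 11, 5, 12, 14, 1]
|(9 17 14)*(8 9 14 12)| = |(8 9 17 12)| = 4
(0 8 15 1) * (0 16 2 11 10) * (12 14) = (0 8 15 1 16 2 11 10)(12 14) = [8, 16, 11, 3, 4, 5, 6, 7, 15, 9, 0, 10, 14, 13, 12, 1, 2]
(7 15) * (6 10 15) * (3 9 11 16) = (3 9 11 16)(6 10 15 7) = [0, 1, 2, 9, 4, 5, 10, 6, 8, 11, 15, 16, 12, 13, 14, 7, 3]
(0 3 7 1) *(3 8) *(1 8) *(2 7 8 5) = (0 1)(2 7 5)(3 8) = [1, 0, 7, 8, 4, 2, 6, 5, 3]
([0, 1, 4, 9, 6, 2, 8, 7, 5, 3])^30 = (9)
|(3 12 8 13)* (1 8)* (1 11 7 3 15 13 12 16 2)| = 8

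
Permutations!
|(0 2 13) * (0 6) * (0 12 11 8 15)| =|(0 2 13 6 12 11 8 15)| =8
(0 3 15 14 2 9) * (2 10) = (0 3 15 14 10 2 9) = [3, 1, 9, 15, 4, 5, 6, 7, 8, 0, 2, 11, 12, 13, 10, 14]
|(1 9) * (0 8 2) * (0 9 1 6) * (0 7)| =6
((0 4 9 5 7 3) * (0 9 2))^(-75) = ((0 4 2)(3 9 5 7))^(-75) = (3 9 5 7)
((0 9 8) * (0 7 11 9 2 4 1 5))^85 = ((0 2 4 1 5)(7 11 9 8))^85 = (7 11 9 8)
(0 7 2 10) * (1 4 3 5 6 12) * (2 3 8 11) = (0 7 3 5 6 12 1 4 8 11 2 10) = [7, 4, 10, 5, 8, 6, 12, 3, 11, 9, 0, 2, 1]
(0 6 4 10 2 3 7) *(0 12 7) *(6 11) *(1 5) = (0 11 6 4 10 2 3)(1 5)(7 12) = [11, 5, 3, 0, 10, 1, 4, 12, 8, 9, 2, 6, 7]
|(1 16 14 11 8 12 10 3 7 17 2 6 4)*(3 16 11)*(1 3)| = |(1 11 8 12 10 16 14)(2 6 4 3 7 17)| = 42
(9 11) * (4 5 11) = [0, 1, 2, 3, 5, 11, 6, 7, 8, 4, 10, 9] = (4 5 11 9)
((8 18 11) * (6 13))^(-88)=((6 13)(8 18 11))^(-88)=(8 11 18)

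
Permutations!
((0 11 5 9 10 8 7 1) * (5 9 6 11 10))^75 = ((0 10 8 7 1)(5 6 11 9))^75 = (5 9 11 6)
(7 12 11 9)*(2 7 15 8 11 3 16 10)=(2 7 12 3 16 10)(8 11 9 15)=[0, 1, 7, 16, 4, 5, 6, 12, 11, 15, 2, 9, 3, 13, 14, 8, 10]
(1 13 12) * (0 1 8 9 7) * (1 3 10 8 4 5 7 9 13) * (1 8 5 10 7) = [3, 8, 2, 7, 10, 1, 6, 0, 13, 9, 5, 11, 4, 12] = (0 3 7)(1 8 13 12 4 10 5)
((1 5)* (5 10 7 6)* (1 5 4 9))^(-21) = (1 6)(4 10)(7 9)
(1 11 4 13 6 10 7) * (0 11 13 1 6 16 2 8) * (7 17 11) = (0 7 6 10 17 11 4 1 13 16 2 8) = [7, 13, 8, 3, 1, 5, 10, 6, 0, 9, 17, 4, 12, 16, 14, 15, 2, 11]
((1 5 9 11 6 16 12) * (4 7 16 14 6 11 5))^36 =(1 4 7 16 12)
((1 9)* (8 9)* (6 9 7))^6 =((1 8 7 6 9))^6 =(1 8 7 6 9)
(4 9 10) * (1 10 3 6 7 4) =(1 10)(3 6 7 4 9) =[0, 10, 2, 6, 9, 5, 7, 4, 8, 3, 1]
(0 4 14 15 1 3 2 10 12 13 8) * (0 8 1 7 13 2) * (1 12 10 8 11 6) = (0 4 14 15 7 13 12 2 8 11 6 1 3) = [4, 3, 8, 0, 14, 5, 1, 13, 11, 9, 10, 6, 2, 12, 15, 7]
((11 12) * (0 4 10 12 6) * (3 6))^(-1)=((0 4 10 12 11 3 6))^(-1)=(0 6 3 11 12 10 4)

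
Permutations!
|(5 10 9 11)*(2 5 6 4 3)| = |(2 5 10 9 11 6 4 3)| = 8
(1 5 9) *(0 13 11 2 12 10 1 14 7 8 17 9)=[13, 5, 12, 3, 4, 0, 6, 8, 17, 14, 1, 2, 10, 11, 7, 15, 16, 9]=(0 13 11 2 12 10 1 5)(7 8 17 9 14)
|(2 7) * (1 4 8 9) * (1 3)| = |(1 4 8 9 3)(2 7)| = 10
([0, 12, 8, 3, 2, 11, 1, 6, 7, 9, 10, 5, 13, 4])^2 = [0, 13, 7, 3, 8, 5, 12, 1, 6, 9, 10, 11, 4, 2]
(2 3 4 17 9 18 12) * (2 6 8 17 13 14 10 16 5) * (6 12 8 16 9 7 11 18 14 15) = (2 3 4 13 15 6 16 5)(7 11 18 8 17)(9 14 10) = [0, 1, 3, 4, 13, 2, 16, 11, 17, 14, 9, 18, 12, 15, 10, 6, 5, 7, 8]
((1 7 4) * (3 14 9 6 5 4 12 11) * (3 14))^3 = (1 11 6)(4 12 9)(5 7 14)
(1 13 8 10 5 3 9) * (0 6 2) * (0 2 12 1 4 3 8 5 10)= (0 6 12 1 13 5 8)(3 9 4)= [6, 13, 2, 9, 3, 8, 12, 7, 0, 4, 10, 11, 1, 5]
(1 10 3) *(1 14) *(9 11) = (1 10 3 14)(9 11) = [0, 10, 2, 14, 4, 5, 6, 7, 8, 11, 3, 9, 12, 13, 1]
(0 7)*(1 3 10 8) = (0 7)(1 3 10 8) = [7, 3, 2, 10, 4, 5, 6, 0, 1, 9, 8]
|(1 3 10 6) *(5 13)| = |(1 3 10 6)(5 13)| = 4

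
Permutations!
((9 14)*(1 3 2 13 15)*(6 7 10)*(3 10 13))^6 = (15)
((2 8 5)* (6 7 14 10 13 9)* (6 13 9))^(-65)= (2 8 5)(6 7 14 10 9 13)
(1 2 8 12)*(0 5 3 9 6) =(0 5 3 9 6)(1 2 8 12) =[5, 2, 8, 9, 4, 3, 0, 7, 12, 6, 10, 11, 1]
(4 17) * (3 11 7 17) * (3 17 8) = [0, 1, 2, 11, 17, 5, 6, 8, 3, 9, 10, 7, 12, 13, 14, 15, 16, 4] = (3 11 7 8)(4 17)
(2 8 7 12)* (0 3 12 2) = (0 3 12)(2 8 7) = [3, 1, 8, 12, 4, 5, 6, 2, 7, 9, 10, 11, 0]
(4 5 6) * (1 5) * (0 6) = [6, 5, 2, 3, 1, 0, 4] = (0 6 4 1 5)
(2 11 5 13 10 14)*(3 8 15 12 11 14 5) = (2 14)(3 8 15 12 11)(5 13 10) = [0, 1, 14, 8, 4, 13, 6, 7, 15, 9, 5, 3, 11, 10, 2, 12]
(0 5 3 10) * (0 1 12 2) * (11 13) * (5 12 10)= (0 12 2)(1 10)(3 5)(11 13)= [12, 10, 0, 5, 4, 3, 6, 7, 8, 9, 1, 13, 2, 11]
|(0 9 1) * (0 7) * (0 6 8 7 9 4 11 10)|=12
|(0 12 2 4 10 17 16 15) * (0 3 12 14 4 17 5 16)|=|(0 14 4 10 5 16 15 3 12 2 17)|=11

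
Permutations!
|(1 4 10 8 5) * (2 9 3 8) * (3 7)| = |(1 4 10 2 9 7 3 8 5)| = 9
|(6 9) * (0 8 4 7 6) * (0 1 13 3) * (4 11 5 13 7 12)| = |(0 8 11 5 13 3)(1 7 6 9)(4 12)| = 12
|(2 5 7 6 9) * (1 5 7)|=4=|(1 5)(2 7 6 9)|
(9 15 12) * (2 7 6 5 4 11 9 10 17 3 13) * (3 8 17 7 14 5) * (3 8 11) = (2 14 5 4 3 13)(6 8 17 11 9 15 12 10 7) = [0, 1, 14, 13, 3, 4, 8, 6, 17, 15, 7, 9, 10, 2, 5, 12, 16, 11]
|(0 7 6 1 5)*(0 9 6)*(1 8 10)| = 6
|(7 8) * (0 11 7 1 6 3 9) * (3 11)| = 15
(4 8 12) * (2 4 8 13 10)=[0, 1, 4, 3, 13, 5, 6, 7, 12, 9, 2, 11, 8, 10]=(2 4 13 10)(8 12)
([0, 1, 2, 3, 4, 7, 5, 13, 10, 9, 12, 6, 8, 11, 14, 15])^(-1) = [0, 1, 2, 3, 4, 6, 11, 5, 12, 9, 8, 13, 10, 7, 14, 15]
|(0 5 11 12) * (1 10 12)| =6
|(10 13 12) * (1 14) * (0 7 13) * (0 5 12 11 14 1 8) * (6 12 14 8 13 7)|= 9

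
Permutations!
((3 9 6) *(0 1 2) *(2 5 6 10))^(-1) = ((0 1 5 6 3 9 10 2))^(-1) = (0 2 10 9 3 6 5 1)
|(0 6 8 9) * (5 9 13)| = |(0 6 8 13 5 9)| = 6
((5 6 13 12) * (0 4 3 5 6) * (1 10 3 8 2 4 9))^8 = (0 1 3)(2 8 4)(5 9 10)(6 12 13)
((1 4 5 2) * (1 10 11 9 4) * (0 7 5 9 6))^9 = ((0 7 5 2 10 11 6)(4 9))^9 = (0 5 10 6 7 2 11)(4 9)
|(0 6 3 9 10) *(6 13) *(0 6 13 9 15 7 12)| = 8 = |(0 9 10 6 3 15 7 12)|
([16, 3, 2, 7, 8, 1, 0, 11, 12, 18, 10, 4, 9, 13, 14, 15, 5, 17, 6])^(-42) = [9, 0, 2, 16, 3, 6, 12, 5, 7, 4, 10, 1, 11, 13, 14, 15, 18, 17, 8]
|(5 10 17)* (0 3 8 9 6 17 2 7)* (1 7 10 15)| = |(0 3 8 9 6 17 5 15 1 7)(2 10)| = 10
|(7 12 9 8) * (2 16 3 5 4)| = 20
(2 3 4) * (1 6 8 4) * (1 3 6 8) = [0, 8, 6, 3, 2, 5, 1, 7, 4] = (1 8 4 2 6)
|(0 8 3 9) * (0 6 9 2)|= 4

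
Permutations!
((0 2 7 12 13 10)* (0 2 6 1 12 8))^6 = (0 2 12)(1 8 10)(6 7 13)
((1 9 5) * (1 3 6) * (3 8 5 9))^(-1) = ((9)(1 3 6)(5 8))^(-1) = (9)(1 6 3)(5 8)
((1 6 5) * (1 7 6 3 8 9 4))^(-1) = ((1 3 8 9 4)(5 7 6))^(-1) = (1 4 9 8 3)(5 6 7)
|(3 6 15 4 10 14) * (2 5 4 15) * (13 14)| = |(15)(2 5 4 10 13 14 3 6)| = 8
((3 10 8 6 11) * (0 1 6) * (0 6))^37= (0 1)(3 8 11 10 6)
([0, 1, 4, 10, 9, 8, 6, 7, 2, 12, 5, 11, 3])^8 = (12)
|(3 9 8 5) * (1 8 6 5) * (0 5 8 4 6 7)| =|(0 5 3 9 7)(1 4 6 8)| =20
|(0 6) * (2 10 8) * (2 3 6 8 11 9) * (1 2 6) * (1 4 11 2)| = 14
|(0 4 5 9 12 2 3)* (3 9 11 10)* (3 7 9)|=10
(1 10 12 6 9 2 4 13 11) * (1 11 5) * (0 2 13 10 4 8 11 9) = (0 2 8 11 9 13 5 1 4 10 12 6) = [2, 4, 8, 3, 10, 1, 0, 7, 11, 13, 12, 9, 6, 5]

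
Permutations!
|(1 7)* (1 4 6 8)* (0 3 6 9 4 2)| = 14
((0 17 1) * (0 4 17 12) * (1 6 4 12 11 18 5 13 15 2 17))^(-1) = ((0 11 18 5 13 15 2 17 6 4 1 12))^(-1) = (0 12 1 4 6 17 2 15 13 5 18 11)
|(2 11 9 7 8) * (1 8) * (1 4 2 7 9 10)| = 7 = |(1 8 7 4 2 11 10)|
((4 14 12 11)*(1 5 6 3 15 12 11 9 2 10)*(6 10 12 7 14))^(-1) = (1 10 5)(2 9 12)(3 6 4 11 14 7 15)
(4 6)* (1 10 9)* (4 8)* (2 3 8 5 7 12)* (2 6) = (1 10 9)(2 3 8 4)(5 7 12 6) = [0, 10, 3, 8, 2, 7, 5, 12, 4, 1, 9, 11, 6]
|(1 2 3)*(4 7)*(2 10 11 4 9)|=8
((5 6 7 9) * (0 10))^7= ((0 10)(5 6 7 9))^7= (0 10)(5 9 7 6)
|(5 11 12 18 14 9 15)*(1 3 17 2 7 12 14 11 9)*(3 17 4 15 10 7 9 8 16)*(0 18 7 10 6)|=18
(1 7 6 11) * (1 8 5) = (1 7 6 11 8 5) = [0, 7, 2, 3, 4, 1, 11, 6, 5, 9, 10, 8]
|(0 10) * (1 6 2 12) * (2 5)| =10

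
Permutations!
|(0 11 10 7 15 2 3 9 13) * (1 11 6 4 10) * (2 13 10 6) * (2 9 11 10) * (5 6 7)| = |(0 9 2 3 11 1 10 5 6 4 7 15 13)| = 13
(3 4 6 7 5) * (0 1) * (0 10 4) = (0 1 10 4 6 7 5 3) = [1, 10, 2, 0, 6, 3, 7, 5, 8, 9, 4]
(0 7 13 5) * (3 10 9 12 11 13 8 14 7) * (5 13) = [3, 1, 2, 10, 4, 0, 6, 8, 14, 12, 9, 5, 11, 13, 7] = (0 3 10 9 12 11 5)(7 8 14)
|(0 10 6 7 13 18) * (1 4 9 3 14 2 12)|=|(0 10 6 7 13 18)(1 4 9 3 14 2 12)|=42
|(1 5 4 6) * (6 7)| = 5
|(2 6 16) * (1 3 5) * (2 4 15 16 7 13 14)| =|(1 3 5)(2 6 7 13 14)(4 15 16)| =15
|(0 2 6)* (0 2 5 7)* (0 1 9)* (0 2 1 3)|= |(0 5 7 3)(1 9 2 6)|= 4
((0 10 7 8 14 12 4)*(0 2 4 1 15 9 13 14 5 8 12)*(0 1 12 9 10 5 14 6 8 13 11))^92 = ((0 5 13 6 8 14 1 15 10 7 9 11)(2 4))^92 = (0 10 8)(1 13 9)(5 7 14)(6 11 15)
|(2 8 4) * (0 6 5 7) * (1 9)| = |(0 6 5 7)(1 9)(2 8 4)| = 12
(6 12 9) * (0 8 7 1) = (0 8 7 1)(6 12 9) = [8, 0, 2, 3, 4, 5, 12, 1, 7, 6, 10, 11, 9]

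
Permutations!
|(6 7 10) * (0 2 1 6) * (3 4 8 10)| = |(0 2 1 6 7 3 4 8 10)| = 9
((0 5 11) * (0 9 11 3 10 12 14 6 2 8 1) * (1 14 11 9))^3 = (0 10 1 3 11 5 12)(2 6 14 8)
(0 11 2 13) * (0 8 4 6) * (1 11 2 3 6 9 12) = (0 2 13 8 4 9 12 1 11 3 6) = [2, 11, 13, 6, 9, 5, 0, 7, 4, 12, 10, 3, 1, 8]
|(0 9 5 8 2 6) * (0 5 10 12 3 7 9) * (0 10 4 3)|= |(0 10 12)(2 6 5 8)(3 7 9 4)|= 12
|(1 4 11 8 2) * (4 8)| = 6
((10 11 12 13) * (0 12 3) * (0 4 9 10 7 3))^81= ((0 12 13 7 3 4 9 10 11))^81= (13)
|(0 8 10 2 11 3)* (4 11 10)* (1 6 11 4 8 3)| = 6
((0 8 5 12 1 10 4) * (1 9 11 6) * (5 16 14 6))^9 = ((0 8 16 14 6 1 10 4)(5 12 9 11))^9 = (0 8 16 14 6 1 10 4)(5 12 9 11)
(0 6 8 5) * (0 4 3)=(0 6 8 5 4 3)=[6, 1, 2, 0, 3, 4, 8, 7, 5]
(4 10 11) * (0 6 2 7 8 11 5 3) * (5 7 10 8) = (0 6 2 10 7 5 3)(4 8 11) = [6, 1, 10, 0, 8, 3, 2, 5, 11, 9, 7, 4]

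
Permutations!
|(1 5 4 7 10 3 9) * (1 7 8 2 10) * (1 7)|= 8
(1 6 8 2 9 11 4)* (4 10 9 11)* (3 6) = (1 3 6 8 2 11 10 9 4) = [0, 3, 11, 6, 1, 5, 8, 7, 2, 4, 9, 10]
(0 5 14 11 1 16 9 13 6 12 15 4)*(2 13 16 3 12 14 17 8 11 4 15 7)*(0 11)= (0 5 17 8)(1 3 12 7 2 13 6 14 4 11)(9 16)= [5, 3, 13, 12, 11, 17, 14, 2, 0, 16, 10, 1, 7, 6, 4, 15, 9, 8]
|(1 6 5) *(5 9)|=4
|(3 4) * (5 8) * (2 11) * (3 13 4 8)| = |(2 11)(3 8 5)(4 13)| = 6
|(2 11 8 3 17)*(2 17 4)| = |(17)(2 11 8 3 4)| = 5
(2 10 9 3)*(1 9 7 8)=(1 9 3 2 10 7 8)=[0, 9, 10, 2, 4, 5, 6, 8, 1, 3, 7]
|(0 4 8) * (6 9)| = 6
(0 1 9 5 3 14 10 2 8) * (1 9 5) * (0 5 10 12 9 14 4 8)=(0 14 12 9 1 10 2)(3 4 8 5)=[14, 10, 0, 4, 8, 3, 6, 7, 5, 1, 2, 11, 9, 13, 12]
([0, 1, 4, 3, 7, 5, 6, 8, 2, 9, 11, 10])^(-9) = (2 8 7 4)(10 11)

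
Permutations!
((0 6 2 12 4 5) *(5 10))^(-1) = ((0 6 2 12 4 10 5))^(-1) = (0 5 10 4 12 2 6)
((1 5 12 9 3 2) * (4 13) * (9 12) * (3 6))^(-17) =(1 5 9 6 3 2)(4 13)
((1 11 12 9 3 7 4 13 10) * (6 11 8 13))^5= (1 8 13 10)(3 12 6 7 9 11 4)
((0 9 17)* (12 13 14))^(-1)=(0 17 9)(12 14 13)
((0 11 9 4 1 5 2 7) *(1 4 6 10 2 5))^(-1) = ((0 11 9 6 10 2 7))^(-1) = (0 7 2 10 6 9 11)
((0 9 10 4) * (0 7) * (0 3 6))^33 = ((0 9 10 4 7 3 6))^33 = (0 3 4 9 6 7 10)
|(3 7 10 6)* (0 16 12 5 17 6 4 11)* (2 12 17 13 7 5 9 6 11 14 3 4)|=44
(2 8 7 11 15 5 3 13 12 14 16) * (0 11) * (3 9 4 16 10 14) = (0 11 15 5 9 4 16 2 8 7)(3 13 12)(10 14) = [11, 1, 8, 13, 16, 9, 6, 0, 7, 4, 14, 15, 3, 12, 10, 5, 2]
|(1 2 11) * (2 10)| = 4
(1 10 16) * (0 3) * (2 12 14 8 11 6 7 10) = (0 3)(1 2 12 14 8 11 6 7 10 16) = [3, 2, 12, 0, 4, 5, 7, 10, 11, 9, 16, 6, 14, 13, 8, 15, 1]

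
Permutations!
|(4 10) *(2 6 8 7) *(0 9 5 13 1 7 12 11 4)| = 13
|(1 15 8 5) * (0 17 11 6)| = 4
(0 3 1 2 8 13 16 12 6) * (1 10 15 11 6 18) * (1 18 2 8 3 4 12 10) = (18)(0 4 12 2 3 1 8 13 16 10 15 11 6) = [4, 8, 3, 1, 12, 5, 0, 7, 13, 9, 15, 6, 2, 16, 14, 11, 10, 17, 18]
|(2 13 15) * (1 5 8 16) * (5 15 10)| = 8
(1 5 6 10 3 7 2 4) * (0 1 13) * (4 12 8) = [1, 5, 12, 7, 13, 6, 10, 2, 4, 9, 3, 11, 8, 0] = (0 1 5 6 10 3 7 2 12 8 4 13)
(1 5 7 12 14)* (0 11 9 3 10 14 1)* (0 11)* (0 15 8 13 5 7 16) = [15, 7, 2, 10, 4, 16, 6, 12, 13, 3, 14, 9, 1, 5, 11, 8, 0] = (0 15 8 13 5 16)(1 7 12)(3 10 14 11 9)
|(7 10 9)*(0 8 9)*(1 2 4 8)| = |(0 1 2 4 8 9 7 10)| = 8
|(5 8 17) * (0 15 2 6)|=12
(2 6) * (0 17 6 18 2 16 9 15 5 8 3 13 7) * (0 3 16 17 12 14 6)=(0 12 14 6 17)(2 18)(3 13 7)(5 8 16 9 15)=[12, 1, 18, 13, 4, 8, 17, 3, 16, 15, 10, 11, 14, 7, 6, 5, 9, 0, 2]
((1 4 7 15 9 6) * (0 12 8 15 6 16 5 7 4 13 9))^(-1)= ((0 12 8 15)(1 13 9 16 5 7 6))^(-1)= (0 15 8 12)(1 6 7 5 16 9 13)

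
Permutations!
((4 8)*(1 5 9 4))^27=(1 9 8 5 4)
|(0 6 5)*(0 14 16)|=5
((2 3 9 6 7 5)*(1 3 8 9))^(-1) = ((1 3)(2 8 9 6 7 5))^(-1) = (1 3)(2 5 7 6 9 8)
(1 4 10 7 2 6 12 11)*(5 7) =[0, 4, 6, 3, 10, 7, 12, 2, 8, 9, 5, 1, 11] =(1 4 10 5 7 2 6 12 11)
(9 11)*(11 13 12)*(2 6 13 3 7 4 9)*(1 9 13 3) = (1 9)(2 6 3 7 4 13 12 11) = [0, 9, 6, 7, 13, 5, 3, 4, 8, 1, 10, 2, 11, 12]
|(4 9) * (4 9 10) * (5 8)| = 2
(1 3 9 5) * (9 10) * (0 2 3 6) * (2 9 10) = (10)(0 9 5 1 6)(2 3) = [9, 6, 3, 2, 4, 1, 0, 7, 8, 5, 10]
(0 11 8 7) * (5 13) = (0 11 8 7)(5 13) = [11, 1, 2, 3, 4, 13, 6, 0, 7, 9, 10, 8, 12, 5]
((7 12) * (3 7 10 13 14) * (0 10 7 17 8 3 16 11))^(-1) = (0 11 16 14 13 10)(3 8 17)(7 12)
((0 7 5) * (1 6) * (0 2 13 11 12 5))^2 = ((0 7)(1 6)(2 13 11 12 5))^2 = (2 11 5 13 12)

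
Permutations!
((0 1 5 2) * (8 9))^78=(9)(0 5)(1 2)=((0 1 5 2)(8 9))^78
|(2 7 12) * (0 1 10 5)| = |(0 1 10 5)(2 7 12)| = 12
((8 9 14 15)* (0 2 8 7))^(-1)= ((0 2 8 9 14 15 7))^(-1)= (0 7 15 14 9 8 2)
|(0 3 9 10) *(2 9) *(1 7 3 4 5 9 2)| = |(0 4 5 9 10)(1 7 3)| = 15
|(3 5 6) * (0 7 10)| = |(0 7 10)(3 5 6)| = 3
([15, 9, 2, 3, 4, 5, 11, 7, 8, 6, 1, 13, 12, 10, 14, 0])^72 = [0, 1, 2, 3, 4, 5, 6, 7, 8, 9, 10, 11, 12, 13, 14, 15]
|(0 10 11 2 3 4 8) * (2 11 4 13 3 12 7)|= |(0 10 4 8)(2 12 7)(3 13)|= 12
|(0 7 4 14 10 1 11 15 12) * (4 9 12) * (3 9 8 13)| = 42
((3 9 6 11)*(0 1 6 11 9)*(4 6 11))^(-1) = ((0 1 11 3)(4 6 9))^(-1) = (0 3 11 1)(4 9 6)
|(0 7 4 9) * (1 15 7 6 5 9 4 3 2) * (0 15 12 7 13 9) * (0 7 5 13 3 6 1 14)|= |(0 1 12 5 7 6 13 9 15 3 2 14)|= 12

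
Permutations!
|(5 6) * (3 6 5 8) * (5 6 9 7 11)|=7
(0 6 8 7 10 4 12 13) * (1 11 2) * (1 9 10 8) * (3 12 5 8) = (0 6 1 11 2 9 10 4 5 8 7 3 12 13) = [6, 11, 9, 12, 5, 8, 1, 3, 7, 10, 4, 2, 13, 0]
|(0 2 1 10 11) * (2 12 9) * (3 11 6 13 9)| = 12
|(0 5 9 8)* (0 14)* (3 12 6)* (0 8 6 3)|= |(0 5 9 6)(3 12)(8 14)|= 4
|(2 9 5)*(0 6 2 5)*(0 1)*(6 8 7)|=|(0 8 7 6 2 9 1)|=7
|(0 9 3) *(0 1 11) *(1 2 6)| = |(0 9 3 2 6 1 11)| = 7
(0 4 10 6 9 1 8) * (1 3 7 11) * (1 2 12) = [4, 8, 12, 7, 10, 5, 9, 11, 0, 3, 6, 2, 1] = (0 4 10 6 9 3 7 11 2 12 1 8)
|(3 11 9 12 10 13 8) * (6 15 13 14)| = 10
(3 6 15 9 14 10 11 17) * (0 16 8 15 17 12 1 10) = (0 16 8 15 9 14)(1 10 11 12)(3 6 17) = [16, 10, 2, 6, 4, 5, 17, 7, 15, 14, 11, 12, 1, 13, 0, 9, 8, 3]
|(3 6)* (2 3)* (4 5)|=6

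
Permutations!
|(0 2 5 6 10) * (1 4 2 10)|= 10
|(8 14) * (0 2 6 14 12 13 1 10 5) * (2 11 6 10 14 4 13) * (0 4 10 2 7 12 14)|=8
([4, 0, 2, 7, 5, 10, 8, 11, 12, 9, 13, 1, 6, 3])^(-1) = (0 1 11 7 3 13 10 5 4)(6 12 8)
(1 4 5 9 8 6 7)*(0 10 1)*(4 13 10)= (0 4 5 9 8 6 7)(1 13 10)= [4, 13, 2, 3, 5, 9, 7, 0, 6, 8, 1, 11, 12, 10]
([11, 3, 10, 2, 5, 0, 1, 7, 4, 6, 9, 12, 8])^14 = (0 12 4)(1 2 9)(3 10 6)(5 11 8)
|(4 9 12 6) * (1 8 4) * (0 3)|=|(0 3)(1 8 4 9 12 6)|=6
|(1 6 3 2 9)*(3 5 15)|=7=|(1 6 5 15 3 2 9)|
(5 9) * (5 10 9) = (9 10) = [0, 1, 2, 3, 4, 5, 6, 7, 8, 10, 9]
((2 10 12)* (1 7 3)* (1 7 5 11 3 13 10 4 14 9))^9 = ((1 5 11 3 7 13 10 12 2 4 14 9))^9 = (1 4 10 3)(2 13 11 9)(5 14 12 7)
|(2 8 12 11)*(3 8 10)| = |(2 10 3 8 12 11)| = 6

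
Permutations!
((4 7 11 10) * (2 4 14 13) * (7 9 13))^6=(2 9)(4 13)(7 10)(11 14)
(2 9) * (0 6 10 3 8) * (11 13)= (0 6 10 3 8)(2 9)(11 13)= [6, 1, 9, 8, 4, 5, 10, 7, 0, 2, 3, 13, 12, 11]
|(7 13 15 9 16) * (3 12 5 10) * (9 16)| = |(3 12 5 10)(7 13 15 16)| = 4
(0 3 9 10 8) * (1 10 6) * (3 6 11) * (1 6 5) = (0 5 1 10 8)(3 9 11) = [5, 10, 2, 9, 4, 1, 6, 7, 0, 11, 8, 3]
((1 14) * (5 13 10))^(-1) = ((1 14)(5 13 10))^(-1) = (1 14)(5 10 13)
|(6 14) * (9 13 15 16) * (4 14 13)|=|(4 14 6 13 15 16 9)|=7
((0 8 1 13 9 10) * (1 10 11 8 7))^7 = (0 10 8 11 9 13 1 7)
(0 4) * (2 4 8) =(0 8 2 4) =[8, 1, 4, 3, 0, 5, 6, 7, 2]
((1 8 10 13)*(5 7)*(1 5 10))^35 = (1 8)(5 13 10 7)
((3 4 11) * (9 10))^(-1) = (3 11 4)(9 10)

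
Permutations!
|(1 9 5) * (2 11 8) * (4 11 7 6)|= |(1 9 5)(2 7 6 4 11 8)|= 6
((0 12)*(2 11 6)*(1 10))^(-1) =(0 12)(1 10)(2 6 11)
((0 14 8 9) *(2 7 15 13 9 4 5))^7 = ((0 14 8 4 5 2 7 15 13 9))^7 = (0 15 5 14 13 2 8 9 7 4)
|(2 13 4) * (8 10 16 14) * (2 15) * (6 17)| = |(2 13 4 15)(6 17)(8 10 16 14)| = 4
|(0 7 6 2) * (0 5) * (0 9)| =6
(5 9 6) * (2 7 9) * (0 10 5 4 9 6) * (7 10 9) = (0 9)(2 10 5)(4 7 6) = [9, 1, 10, 3, 7, 2, 4, 6, 8, 0, 5]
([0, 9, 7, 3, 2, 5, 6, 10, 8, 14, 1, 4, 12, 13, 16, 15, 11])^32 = (1 4 9 2 14 7 16 10 11)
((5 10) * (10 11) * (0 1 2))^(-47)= (0 1 2)(5 11 10)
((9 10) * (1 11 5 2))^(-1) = ((1 11 5 2)(9 10))^(-1) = (1 2 5 11)(9 10)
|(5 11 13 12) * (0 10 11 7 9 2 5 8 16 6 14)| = 36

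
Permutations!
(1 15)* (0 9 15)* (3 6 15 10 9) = [3, 0, 2, 6, 4, 5, 15, 7, 8, 10, 9, 11, 12, 13, 14, 1] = (0 3 6 15 1)(9 10)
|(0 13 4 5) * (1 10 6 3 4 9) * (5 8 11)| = 11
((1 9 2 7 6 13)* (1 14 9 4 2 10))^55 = (1 4 2 7 6 13 14 9 10)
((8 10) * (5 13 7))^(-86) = (5 13 7)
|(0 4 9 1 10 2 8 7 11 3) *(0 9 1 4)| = 9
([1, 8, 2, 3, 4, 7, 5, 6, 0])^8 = [8, 0, 2, 3, 4, 6, 7, 5, 1]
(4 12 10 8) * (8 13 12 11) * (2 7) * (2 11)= (2 7 11 8 4)(10 13 12)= [0, 1, 7, 3, 2, 5, 6, 11, 4, 9, 13, 8, 10, 12]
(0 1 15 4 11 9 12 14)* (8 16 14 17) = [1, 15, 2, 3, 11, 5, 6, 7, 16, 12, 10, 9, 17, 13, 0, 4, 14, 8] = (0 1 15 4 11 9 12 17 8 16 14)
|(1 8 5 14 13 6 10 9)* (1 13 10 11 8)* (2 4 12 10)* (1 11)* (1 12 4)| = |(1 11 8 5 14 2)(6 12 10 9 13)| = 30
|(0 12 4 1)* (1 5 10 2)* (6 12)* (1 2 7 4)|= |(0 6 12 1)(4 5 10 7)|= 4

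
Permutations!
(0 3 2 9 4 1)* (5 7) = [3, 0, 9, 2, 1, 7, 6, 5, 8, 4] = (0 3 2 9 4 1)(5 7)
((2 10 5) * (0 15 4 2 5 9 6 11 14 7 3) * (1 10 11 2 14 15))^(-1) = (0 3 7 14 4 15 11 2 6 9 10 1)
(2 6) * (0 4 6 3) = [4, 1, 3, 0, 6, 5, 2] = (0 4 6 2 3)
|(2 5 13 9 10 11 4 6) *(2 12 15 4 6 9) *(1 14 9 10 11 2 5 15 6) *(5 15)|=12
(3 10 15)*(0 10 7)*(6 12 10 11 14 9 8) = [11, 1, 2, 7, 4, 5, 12, 0, 6, 8, 15, 14, 10, 13, 9, 3] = (0 11 14 9 8 6 12 10 15 3 7)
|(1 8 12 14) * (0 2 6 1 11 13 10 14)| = 12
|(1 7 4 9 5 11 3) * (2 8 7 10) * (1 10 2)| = |(1 2 8 7 4 9 5 11 3 10)| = 10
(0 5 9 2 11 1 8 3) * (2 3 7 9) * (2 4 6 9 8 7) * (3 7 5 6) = (0 6 9 7 8 2 11 1 5 4 3) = [6, 5, 11, 0, 3, 4, 9, 8, 2, 7, 10, 1]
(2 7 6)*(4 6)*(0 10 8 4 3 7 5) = [10, 1, 5, 7, 6, 0, 2, 3, 4, 9, 8] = (0 10 8 4 6 2 5)(3 7)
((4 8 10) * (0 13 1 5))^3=(0 5 1 13)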